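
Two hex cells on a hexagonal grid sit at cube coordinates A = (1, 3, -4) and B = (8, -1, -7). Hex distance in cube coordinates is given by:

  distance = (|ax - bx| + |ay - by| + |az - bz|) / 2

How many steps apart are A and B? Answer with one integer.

|ax - bx| = |1 - 8| = 7
|ay - by| = |3 - (-1)| = 4
|az - bz| = |-4 - (-7)| = 3
distance = (7 + 4 + 3) / 2 = 14 / 2 = 7

Answer: 7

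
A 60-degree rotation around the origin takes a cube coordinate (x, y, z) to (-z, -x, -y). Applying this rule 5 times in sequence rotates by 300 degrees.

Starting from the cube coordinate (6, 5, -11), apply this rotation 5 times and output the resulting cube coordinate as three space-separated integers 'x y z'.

Start: (6, 5, -11)
Step 1: (6, 5, -11) -> (-(-11), -(6), -(5)) = (11, -6, -5)
Step 2: (11, -6, -5) -> (-(-5), -(11), -(-6)) = (5, -11, 6)
Step 3: (5, -11, 6) -> (-(6), -(5), -(-11)) = (-6, -5, 11)
Step 4: (-6, -5, 11) -> (-(11), -(-6), -(-5)) = (-11, 6, 5)
Step 5: (-11, 6, 5) -> (-(5), -(-11), -(6)) = (-5, 11, -6)

Answer: -5 11 -6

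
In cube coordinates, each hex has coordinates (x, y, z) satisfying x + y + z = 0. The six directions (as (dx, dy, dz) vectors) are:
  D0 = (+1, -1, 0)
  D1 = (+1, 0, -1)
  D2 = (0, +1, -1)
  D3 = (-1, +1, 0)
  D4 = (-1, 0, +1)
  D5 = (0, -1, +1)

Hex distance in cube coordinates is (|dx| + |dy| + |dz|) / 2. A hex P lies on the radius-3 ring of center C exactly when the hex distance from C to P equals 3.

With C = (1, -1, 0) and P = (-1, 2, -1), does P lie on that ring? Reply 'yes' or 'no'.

Answer: yes

Derivation:
|px - cx| = |-1 - 1| = 2
|py - cy| = |2 - (-1)| = 3
|pz - cz| = |-1 - 0| = 1
distance = (2+3+1)/2 = 6/2 = 3
radius = 3; distance == radius -> yes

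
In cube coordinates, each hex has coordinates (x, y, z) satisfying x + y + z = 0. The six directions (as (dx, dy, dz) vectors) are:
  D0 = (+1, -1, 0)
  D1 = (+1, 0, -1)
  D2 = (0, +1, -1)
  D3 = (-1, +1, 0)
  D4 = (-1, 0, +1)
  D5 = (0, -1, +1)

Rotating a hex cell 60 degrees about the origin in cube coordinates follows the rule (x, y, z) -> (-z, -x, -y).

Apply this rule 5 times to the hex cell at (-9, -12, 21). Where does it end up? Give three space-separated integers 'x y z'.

Answer: 12 -21 9

Derivation:
Start: (-9, -12, 21)
Step 1: (-9, -12, 21) -> (-(21), -(-9), -(-12)) = (-21, 9, 12)
Step 2: (-21, 9, 12) -> (-(12), -(-21), -(9)) = (-12, 21, -9)
Step 3: (-12, 21, -9) -> (-(-9), -(-12), -(21)) = (9, 12, -21)
Step 4: (9, 12, -21) -> (-(-21), -(9), -(12)) = (21, -9, -12)
Step 5: (21, -9, -12) -> (-(-12), -(21), -(-9)) = (12, -21, 9)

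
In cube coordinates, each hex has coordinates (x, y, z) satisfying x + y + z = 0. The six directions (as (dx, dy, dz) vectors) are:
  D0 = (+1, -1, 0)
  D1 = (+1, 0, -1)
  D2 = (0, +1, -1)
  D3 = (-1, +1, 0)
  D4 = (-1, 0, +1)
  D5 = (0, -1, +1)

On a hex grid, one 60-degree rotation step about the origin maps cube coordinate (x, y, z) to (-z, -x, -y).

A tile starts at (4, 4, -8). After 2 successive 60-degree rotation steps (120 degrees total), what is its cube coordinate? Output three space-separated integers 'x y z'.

Answer: 4 -8 4

Derivation:
Start: (4, 4, -8)
Step 1: (4, 4, -8) -> (-(-8), -(4), -(4)) = (8, -4, -4)
Step 2: (8, -4, -4) -> (-(-4), -(8), -(-4)) = (4, -8, 4)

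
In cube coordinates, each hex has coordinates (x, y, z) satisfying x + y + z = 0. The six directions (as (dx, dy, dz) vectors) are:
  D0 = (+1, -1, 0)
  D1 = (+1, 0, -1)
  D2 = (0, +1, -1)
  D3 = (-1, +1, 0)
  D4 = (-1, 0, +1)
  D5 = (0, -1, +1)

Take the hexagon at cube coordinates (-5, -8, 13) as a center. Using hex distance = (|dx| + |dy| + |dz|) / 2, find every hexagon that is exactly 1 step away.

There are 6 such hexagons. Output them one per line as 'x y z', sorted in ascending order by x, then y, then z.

Answer: -6 -8 14
-6 -7 13
-5 -9 14
-5 -7 12
-4 -9 13
-4 -8 12

Derivation:
Walk ring at distance 1 from (-5, -8, 13):
Start at center + D4*1 = (-6, -8, 14)
  hex 0: (-6, -8, 14)
  hex 1: (-5, -9, 14)
  hex 2: (-4, -9, 13)
  hex 3: (-4, -8, 12)
  hex 4: (-5, -7, 12)
  hex 5: (-6, -7, 13)
Sorted: 6 hexes.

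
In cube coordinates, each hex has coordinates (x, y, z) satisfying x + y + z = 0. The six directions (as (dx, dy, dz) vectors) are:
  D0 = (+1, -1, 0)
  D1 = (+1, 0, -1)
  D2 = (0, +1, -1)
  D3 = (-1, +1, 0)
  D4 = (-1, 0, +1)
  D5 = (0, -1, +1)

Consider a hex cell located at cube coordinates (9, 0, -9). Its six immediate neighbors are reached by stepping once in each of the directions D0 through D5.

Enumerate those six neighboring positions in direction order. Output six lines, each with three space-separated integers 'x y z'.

Answer: 10 -1 -9
10 0 -10
9 1 -10
8 1 -9
8 0 -8
9 -1 -8

Derivation:
Center: (9, 0, -9). Add each direction:
  D0: (9, 0, -9) + (1, -1, 0) = (10, -1, -9)
  D1: (9, 0, -9) + (1, 0, -1) = (10, 0, -10)
  D2: (9, 0, -9) + (0, 1, -1) = (9, 1, -10)
  D3: (9, 0, -9) + (-1, 1, 0) = (8, 1, -9)
  D4: (9, 0, -9) + (-1, 0, 1) = (8, 0, -8)
  D5: (9, 0, -9) + (0, -1, 1) = (9, -1, -8)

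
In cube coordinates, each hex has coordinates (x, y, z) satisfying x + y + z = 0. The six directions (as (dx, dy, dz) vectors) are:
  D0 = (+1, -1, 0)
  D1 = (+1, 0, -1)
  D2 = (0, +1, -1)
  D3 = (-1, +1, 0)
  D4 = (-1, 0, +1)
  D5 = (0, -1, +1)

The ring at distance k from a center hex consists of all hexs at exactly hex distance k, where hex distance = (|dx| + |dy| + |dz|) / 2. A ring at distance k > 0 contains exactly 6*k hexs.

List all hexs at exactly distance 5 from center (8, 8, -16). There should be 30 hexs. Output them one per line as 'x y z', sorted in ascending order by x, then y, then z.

Answer: 3 8 -11
3 9 -12
3 10 -13
3 11 -14
3 12 -15
3 13 -16
4 7 -11
4 13 -17
5 6 -11
5 13 -18
6 5 -11
6 13 -19
7 4 -11
7 13 -20
8 3 -11
8 13 -21
9 3 -12
9 12 -21
10 3 -13
10 11 -21
11 3 -14
11 10 -21
12 3 -15
12 9 -21
13 3 -16
13 4 -17
13 5 -18
13 6 -19
13 7 -20
13 8 -21

Derivation:
Walk ring at distance 5 from (8, 8, -16):
Start at center + D4*5 = (3, 8, -11)
  hex 0: (3, 8, -11)
  hex 1: (4, 7, -11)
  hex 2: (5, 6, -11)
  hex 3: (6, 5, -11)
  hex 4: (7, 4, -11)
  hex 5: (8, 3, -11)
  hex 6: (9, 3, -12)
  hex 7: (10, 3, -13)
  hex 8: (11, 3, -14)
  hex 9: (12, 3, -15)
  hex 10: (13, 3, -16)
  hex 11: (13, 4, -17)
  hex 12: (13, 5, -18)
  hex 13: (13, 6, -19)
  hex 14: (13, 7, -20)
  hex 15: (13, 8, -21)
  hex 16: (12, 9, -21)
  hex 17: (11, 10, -21)
  hex 18: (10, 11, -21)
  hex 19: (9, 12, -21)
  hex 20: (8, 13, -21)
  hex 21: (7, 13, -20)
  hex 22: (6, 13, -19)
  hex 23: (5, 13, -18)
  hex 24: (4, 13, -17)
  hex 25: (3, 13, -16)
  hex 26: (3, 12, -15)
  hex 27: (3, 11, -14)
  hex 28: (3, 10, -13)
  hex 29: (3, 9, -12)
Sorted: 30 hexes.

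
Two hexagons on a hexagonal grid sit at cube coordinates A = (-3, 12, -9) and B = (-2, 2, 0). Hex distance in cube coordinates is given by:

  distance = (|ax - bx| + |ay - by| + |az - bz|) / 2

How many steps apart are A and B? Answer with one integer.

|ax - bx| = |-3 - (-2)| = 1
|ay - by| = |12 - 2| = 10
|az - bz| = |-9 - 0| = 9
distance = (1 + 10 + 9) / 2 = 20 / 2 = 10

Answer: 10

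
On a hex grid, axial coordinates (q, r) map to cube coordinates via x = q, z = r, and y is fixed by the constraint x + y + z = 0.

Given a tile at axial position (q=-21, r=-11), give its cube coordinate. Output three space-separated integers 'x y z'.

Answer: -21 32 -11

Derivation:
x = q = -21
z = r = -11
y = -x - z = -(-21) - (-11) = 32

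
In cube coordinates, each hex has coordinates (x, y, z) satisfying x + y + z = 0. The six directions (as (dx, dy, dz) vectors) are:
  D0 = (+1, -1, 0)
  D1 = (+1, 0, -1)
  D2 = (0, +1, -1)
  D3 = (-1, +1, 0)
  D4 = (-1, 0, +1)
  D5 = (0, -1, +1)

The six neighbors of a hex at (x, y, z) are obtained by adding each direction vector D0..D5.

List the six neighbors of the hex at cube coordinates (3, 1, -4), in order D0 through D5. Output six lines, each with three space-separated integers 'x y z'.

Center: (3, 1, -4). Add each direction:
  D0: (3, 1, -4) + (1, -1, 0) = (4, 0, -4)
  D1: (3, 1, -4) + (1, 0, -1) = (4, 1, -5)
  D2: (3, 1, -4) + (0, 1, -1) = (3, 2, -5)
  D3: (3, 1, -4) + (-1, 1, 0) = (2, 2, -4)
  D4: (3, 1, -4) + (-1, 0, 1) = (2, 1, -3)
  D5: (3, 1, -4) + (0, -1, 1) = (3, 0, -3)

Answer: 4 0 -4
4 1 -5
3 2 -5
2 2 -4
2 1 -3
3 0 -3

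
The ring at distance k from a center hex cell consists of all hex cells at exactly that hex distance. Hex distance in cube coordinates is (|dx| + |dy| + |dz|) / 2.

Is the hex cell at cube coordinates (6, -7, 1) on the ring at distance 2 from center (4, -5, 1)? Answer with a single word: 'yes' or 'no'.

|px - cx| = |6 - 4| = 2
|py - cy| = |-7 - (-5)| = 2
|pz - cz| = |1 - 1| = 0
distance = (2+2+0)/2 = 4/2 = 2
radius = 2; distance == radius -> yes

Answer: yes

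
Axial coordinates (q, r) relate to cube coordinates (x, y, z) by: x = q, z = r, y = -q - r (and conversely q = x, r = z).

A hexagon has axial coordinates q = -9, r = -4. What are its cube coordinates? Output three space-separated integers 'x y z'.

x = q = -9
z = r = -4
y = -x - z = -(-9) - (-4) = 13

Answer: -9 13 -4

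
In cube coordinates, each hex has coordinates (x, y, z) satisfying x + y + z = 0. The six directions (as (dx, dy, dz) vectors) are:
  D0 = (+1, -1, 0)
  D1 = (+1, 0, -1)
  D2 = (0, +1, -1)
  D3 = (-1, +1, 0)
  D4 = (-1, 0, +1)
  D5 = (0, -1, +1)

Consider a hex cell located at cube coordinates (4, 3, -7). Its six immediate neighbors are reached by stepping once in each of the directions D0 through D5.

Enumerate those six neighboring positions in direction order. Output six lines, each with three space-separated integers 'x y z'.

Center: (4, 3, -7). Add each direction:
  D0: (4, 3, -7) + (1, -1, 0) = (5, 2, -7)
  D1: (4, 3, -7) + (1, 0, -1) = (5, 3, -8)
  D2: (4, 3, -7) + (0, 1, -1) = (4, 4, -8)
  D3: (4, 3, -7) + (-1, 1, 0) = (3, 4, -7)
  D4: (4, 3, -7) + (-1, 0, 1) = (3, 3, -6)
  D5: (4, 3, -7) + (0, -1, 1) = (4, 2, -6)

Answer: 5 2 -7
5 3 -8
4 4 -8
3 4 -7
3 3 -6
4 2 -6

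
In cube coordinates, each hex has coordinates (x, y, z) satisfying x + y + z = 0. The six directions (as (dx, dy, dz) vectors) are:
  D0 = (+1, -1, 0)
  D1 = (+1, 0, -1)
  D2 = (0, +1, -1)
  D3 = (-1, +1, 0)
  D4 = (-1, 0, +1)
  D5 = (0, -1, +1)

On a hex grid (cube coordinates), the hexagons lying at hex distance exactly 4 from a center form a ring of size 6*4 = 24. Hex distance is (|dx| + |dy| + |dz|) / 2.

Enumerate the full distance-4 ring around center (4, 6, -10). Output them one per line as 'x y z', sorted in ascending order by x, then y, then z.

Walk ring at distance 4 from (4, 6, -10):
Start at center + D4*4 = (0, 6, -6)
  hex 0: (0, 6, -6)
  hex 1: (1, 5, -6)
  hex 2: (2, 4, -6)
  hex 3: (3, 3, -6)
  hex 4: (4, 2, -6)
  hex 5: (5, 2, -7)
  hex 6: (6, 2, -8)
  hex 7: (7, 2, -9)
  hex 8: (8, 2, -10)
  hex 9: (8, 3, -11)
  hex 10: (8, 4, -12)
  hex 11: (8, 5, -13)
  hex 12: (8, 6, -14)
  hex 13: (7, 7, -14)
  hex 14: (6, 8, -14)
  hex 15: (5, 9, -14)
  hex 16: (4, 10, -14)
  hex 17: (3, 10, -13)
  hex 18: (2, 10, -12)
  hex 19: (1, 10, -11)
  hex 20: (0, 10, -10)
  hex 21: (0, 9, -9)
  hex 22: (0, 8, -8)
  hex 23: (0, 7, -7)
Sorted: 24 hexes.

Answer: 0 6 -6
0 7 -7
0 8 -8
0 9 -9
0 10 -10
1 5 -6
1 10 -11
2 4 -6
2 10 -12
3 3 -6
3 10 -13
4 2 -6
4 10 -14
5 2 -7
5 9 -14
6 2 -8
6 8 -14
7 2 -9
7 7 -14
8 2 -10
8 3 -11
8 4 -12
8 5 -13
8 6 -14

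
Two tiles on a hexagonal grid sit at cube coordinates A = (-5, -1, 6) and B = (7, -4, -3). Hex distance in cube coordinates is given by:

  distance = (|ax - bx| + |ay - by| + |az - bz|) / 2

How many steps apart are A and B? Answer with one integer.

Answer: 12

Derivation:
|ax - bx| = |-5 - 7| = 12
|ay - by| = |-1 - (-4)| = 3
|az - bz| = |6 - (-3)| = 9
distance = (12 + 3 + 9) / 2 = 24 / 2 = 12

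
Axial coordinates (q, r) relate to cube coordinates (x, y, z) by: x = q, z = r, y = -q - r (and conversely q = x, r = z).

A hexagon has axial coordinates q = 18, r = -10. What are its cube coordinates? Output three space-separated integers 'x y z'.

Answer: 18 -8 -10

Derivation:
x = q = 18
z = r = -10
y = -x - z = -(18) - (-10) = -8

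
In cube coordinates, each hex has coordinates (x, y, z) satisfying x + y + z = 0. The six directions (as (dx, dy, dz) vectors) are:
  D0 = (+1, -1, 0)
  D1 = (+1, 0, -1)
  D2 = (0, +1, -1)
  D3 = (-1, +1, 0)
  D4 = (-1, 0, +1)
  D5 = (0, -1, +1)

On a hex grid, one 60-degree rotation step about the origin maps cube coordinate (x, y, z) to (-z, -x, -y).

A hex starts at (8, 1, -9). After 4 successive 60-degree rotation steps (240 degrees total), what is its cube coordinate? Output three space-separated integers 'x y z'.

Start: (8, 1, -9)
Step 1: (8, 1, -9) -> (-(-9), -(8), -(1)) = (9, -8, -1)
Step 2: (9, -8, -1) -> (-(-1), -(9), -(-8)) = (1, -9, 8)
Step 3: (1, -9, 8) -> (-(8), -(1), -(-9)) = (-8, -1, 9)
Step 4: (-8, -1, 9) -> (-(9), -(-8), -(-1)) = (-9, 8, 1)

Answer: -9 8 1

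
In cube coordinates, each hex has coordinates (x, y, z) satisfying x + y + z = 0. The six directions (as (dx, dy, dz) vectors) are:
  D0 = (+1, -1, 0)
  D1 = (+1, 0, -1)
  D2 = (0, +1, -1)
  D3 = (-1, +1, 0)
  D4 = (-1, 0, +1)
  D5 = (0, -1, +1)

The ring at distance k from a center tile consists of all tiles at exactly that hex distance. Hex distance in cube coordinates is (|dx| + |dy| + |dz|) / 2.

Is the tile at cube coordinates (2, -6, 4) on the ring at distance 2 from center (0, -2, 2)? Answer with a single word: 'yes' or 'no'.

Answer: no

Derivation:
|px - cx| = |2 - 0| = 2
|py - cy| = |-6 - (-2)| = 4
|pz - cz| = |4 - 2| = 2
distance = (2+4+2)/2 = 8/2 = 4
radius = 2; distance != radius -> no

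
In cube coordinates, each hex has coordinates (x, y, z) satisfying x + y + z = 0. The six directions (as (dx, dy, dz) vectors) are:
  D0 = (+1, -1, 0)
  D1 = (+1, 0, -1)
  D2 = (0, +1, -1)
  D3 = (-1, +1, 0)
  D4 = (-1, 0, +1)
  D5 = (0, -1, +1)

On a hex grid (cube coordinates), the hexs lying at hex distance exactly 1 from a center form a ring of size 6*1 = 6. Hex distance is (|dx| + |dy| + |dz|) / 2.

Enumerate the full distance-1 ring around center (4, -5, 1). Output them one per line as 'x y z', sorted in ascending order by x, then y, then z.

Walk ring at distance 1 from (4, -5, 1):
Start at center + D4*1 = (3, -5, 2)
  hex 0: (3, -5, 2)
  hex 1: (4, -6, 2)
  hex 2: (5, -6, 1)
  hex 3: (5, -5, 0)
  hex 4: (4, -4, 0)
  hex 5: (3, -4, 1)
Sorted: 6 hexes.

Answer: 3 -5 2
3 -4 1
4 -6 2
4 -4 0
5 -6 1
5 -5 0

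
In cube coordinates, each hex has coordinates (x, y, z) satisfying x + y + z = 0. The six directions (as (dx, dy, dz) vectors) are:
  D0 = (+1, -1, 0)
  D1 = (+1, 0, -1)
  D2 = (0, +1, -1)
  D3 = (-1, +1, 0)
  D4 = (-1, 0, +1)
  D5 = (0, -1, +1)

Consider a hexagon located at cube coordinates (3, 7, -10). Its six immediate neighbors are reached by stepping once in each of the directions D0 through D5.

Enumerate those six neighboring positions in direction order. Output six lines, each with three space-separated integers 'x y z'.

Center: (3, 7, -10). Add each direction:
  D0: (3, 7, -10) + (1, -1, 0) = (4, 6, -10)
  D1: (3, 7, -10) + (1, 0, -1) = (4, 7, -11)
  D2: (3, 7, -10) + (0, 1, -1) = (3, 8, -11)
  D3: (3, 7, -10) + (-1, 1, 0) = (2, 8, -10)
  D4: (3, 7, -10) + (-1, 0, 1) = (2, 7, -9)
  D5: (3, 7, -10) + (0, -1, 1) = (3, 6, -9)

Answer: 4 6 -10
4 7 -11
3 8 -11
2 8 -10
2 7 -9
3 6 -9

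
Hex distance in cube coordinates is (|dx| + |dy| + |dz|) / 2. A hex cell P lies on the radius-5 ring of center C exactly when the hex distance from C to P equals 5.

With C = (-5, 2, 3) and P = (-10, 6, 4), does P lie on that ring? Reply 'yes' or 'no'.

Answer: yes

Derivation:
|px - cx| = |-10 - (-5)| = 5
|py - cy| = |6 - 2| = 4
|pz - cz| = |4 - 3| = 1
distance = (5+4+1)/2 = 10/2 = 5
radius = 5; distance == radius -> yes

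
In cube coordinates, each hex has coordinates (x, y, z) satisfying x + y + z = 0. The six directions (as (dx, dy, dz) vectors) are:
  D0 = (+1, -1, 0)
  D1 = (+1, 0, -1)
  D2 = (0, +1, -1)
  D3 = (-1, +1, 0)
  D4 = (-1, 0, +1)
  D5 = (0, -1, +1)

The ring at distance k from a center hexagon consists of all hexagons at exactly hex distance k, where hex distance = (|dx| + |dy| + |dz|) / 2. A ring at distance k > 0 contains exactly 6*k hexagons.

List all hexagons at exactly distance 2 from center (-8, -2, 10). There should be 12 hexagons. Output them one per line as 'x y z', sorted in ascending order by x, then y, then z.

Answer: -10 -2 12
-10 -1 11
-10 0 10
-9 -3 12
-9 0 9
-8 -4 12
-8 0 8
-7 -4 11
-7 -1 8
-6 -4 10
-6 -3 9
-6 -2 8

Derivation:
Walk ring at distance 2 from (-8, -2, 10):
Start at center + D4*2 = (-10, -2, 12)
  hex 0: (-10, -2, 12)
  hex 1: (-9, -3, 12)
  hex 2: (-8, -4, 12)
  hex 3: (-7, -4, 11)
  hex 4: (-6, -4, 10)
  hex 5: (-6, -3, 9)
  hex 6: (-6, -2, 8)
  hex 7: (-7, -1, 8)
  hex 8: (-8, 0, 8)
  hex 9: (-9, 0, 9)
  hex 10: (-10, 0, 10)
  hex 11: (-10, -1, 11)
Sorted: 12 hexes.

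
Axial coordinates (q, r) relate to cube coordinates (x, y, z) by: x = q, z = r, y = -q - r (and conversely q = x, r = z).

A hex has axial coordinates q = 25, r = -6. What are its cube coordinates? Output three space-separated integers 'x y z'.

x = q = 25
z = r = -6
y = -x - z = -(25) - (-6) = -19

Answer: 25 -19 -6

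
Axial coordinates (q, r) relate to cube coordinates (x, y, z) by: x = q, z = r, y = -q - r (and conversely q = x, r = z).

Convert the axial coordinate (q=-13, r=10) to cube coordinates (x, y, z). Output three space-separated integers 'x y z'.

x = q = -13
z = r = 10
y = -x - z = -(-13) - (10) = 3

Answer: -13 3 10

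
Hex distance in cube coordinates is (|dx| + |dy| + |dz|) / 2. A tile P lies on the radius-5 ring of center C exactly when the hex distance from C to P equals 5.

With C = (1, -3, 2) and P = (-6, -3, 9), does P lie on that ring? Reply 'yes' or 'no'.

Answer: no

Derivation:
|px - cx| = |-6 - 1| = 7
|py - cy| = |-3 - (-3)| = 0
|pz - cz| = |9 - 2| = 7
distance = (7+0+7)/2 = 14/2 = 7
radius = 5; distance != radius -> no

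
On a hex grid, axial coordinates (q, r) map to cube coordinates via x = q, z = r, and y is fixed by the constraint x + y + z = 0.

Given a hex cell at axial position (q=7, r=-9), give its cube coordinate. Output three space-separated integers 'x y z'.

Answer: 7 2 -9

Derivation:
x = q = 7
z = r = -9
y = -x - z = -(7) - (-9) = 2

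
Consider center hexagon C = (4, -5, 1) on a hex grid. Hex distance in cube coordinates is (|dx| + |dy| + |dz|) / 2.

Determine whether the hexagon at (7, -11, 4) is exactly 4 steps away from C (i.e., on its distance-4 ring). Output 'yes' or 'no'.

Answer: no

Derivation:
|px - cx| = |7 - 4| = 3
|py - cy| = |-11 - (-5)| = 6
|pz - cz| = |4 - 1| = 3
distance = (3+6+3)/2 = 12/2 = 6
radius = 4; distance != radius -> no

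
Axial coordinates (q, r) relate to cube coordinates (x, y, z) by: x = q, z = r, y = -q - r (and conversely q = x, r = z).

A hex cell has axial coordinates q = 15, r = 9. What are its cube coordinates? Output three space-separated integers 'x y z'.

Answer: 15 -24 9

Derivation:
x = q = 15
z = r = 9
y = -x - z = -(15) - (9) = -24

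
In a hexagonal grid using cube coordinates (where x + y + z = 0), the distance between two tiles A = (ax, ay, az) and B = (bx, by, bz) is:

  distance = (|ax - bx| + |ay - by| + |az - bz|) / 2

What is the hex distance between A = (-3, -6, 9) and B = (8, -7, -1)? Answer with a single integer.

|ax - bx| = |-3 - 8| = 11
|ay - by| = |-6 - (-7)| = 1
|az - bz| = |9 - (-1)| = 10
distance = (11 + 1 + 10) / 2 = 22 / 2 = 11

Answer: 11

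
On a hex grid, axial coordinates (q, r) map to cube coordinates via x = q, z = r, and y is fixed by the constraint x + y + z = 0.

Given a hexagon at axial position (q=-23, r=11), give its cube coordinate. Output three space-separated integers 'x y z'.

x = q = -23
z = r = 11
y = -x - z = -(-23) - (11) = 12

Answer: -23 12 11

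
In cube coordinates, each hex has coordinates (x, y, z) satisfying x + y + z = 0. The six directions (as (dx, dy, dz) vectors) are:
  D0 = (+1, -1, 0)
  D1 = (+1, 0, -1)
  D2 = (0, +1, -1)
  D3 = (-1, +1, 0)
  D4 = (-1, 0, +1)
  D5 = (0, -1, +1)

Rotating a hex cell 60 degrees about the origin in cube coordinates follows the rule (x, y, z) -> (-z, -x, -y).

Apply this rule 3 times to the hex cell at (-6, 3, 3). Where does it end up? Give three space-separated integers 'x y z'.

Answer: 6 -3 -3

Derivation:
Start: (-6, 3, 3)
Step 1: (-6, 3, 3) -> (-(3), -(-6), -(3)) = (-3, 6, -3)
Step 2: (-3, 6, -3) -> (-(-3), -(-3), -(6)) = (3, 3, -6)
Step 3: (3, 3, -6) -> (-(-6), -(3), -(3)) = (6, -3, -3)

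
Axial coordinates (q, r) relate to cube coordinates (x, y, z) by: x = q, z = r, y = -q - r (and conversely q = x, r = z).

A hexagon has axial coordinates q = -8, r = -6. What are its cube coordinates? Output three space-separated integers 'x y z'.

x = q = -8
z = r = -6
y = -x - z = -(-8) - (-6) = 14

Answer: -8 14 -6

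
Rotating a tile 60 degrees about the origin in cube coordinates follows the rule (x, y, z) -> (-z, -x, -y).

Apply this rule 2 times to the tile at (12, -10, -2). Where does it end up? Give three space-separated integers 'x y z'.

Answer: -10 -2 12

Derivation:
Start: (12, -10, -2)
Step 1: (12, -10, -2) -> (-(-2), -(12), -(-10)) = (2, -12, 10)
Step 2: (2, -12, 10) -> (-(10), -(2), -(-12)) = (-10, -2, 12)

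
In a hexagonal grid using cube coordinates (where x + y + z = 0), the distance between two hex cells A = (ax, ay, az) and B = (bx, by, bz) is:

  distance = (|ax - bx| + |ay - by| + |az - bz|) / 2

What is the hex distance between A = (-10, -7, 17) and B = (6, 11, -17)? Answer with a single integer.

|ax - bx| = |-10 - 6| = 16
|ay - by| = |-7 - 11| = 18
|az - bz| = |17 - (-17)| = 34
distance = (16 + 18 + 34) / 2 = 68 / 2 = 34

Answer: 34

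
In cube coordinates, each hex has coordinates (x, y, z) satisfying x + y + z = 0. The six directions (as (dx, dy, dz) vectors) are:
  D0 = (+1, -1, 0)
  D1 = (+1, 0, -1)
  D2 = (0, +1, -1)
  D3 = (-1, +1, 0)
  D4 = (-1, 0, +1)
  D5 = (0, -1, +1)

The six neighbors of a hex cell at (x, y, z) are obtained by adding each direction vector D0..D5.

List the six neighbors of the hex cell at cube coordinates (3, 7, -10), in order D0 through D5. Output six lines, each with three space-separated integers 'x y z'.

Answer: 4 6 -10
4 7 -11
3 8 -11
2 8 -10
2 7 -9
3 6 -9

Derivation:
Center: (3, 7, -10). Add each direction:
  D0: (3, 7, -10) + (1, -1, 0) = (4, 6, -10)
  D1: (3, 7, -10) + (1, 0, -1) = (4, 7, -11)
  D2: (3, 7, -10) + (0, 1, -1) = (3, 8, -11)
  D3: (3, 7, -10) + (-1, 1, 0) = (2, 8, -10)
  D4: (3, 7, -10) + (-1, 0, 1) = (2, 7, -9)
  D5: (3, 7, -10) + (0, -1, 1) = (3, 6, -9)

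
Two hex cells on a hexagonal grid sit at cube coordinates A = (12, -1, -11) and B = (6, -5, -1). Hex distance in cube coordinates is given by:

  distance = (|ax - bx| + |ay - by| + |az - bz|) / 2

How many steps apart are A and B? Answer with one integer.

Answer: 10

Derivation:
|ax - bx| = |12 - 6| = 6
|ay - by| = |-1 - (-5)| = 4
|az - bz| = |-11 - (-1)| = 10
distance = (6 + 4 + 10) / 2 = 20 / 2 = 10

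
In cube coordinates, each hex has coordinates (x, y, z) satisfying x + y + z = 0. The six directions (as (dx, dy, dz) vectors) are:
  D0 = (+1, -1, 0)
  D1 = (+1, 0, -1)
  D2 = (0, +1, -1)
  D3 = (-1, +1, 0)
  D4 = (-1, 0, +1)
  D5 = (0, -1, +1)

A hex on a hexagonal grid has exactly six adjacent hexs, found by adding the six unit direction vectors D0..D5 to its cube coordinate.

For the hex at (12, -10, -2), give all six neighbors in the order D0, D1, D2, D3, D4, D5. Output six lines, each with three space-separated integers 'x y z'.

Answer: 13 -11 -2
13 -10 -3
12 -9 -3
11 -9 -2
11 -10 -1
12 -11 -1

Derivation:
Center: (12, -10, -2). Add each direction:
  D0: (12, -10, -2) + (1, -1, 0) = (13, -11, -2)
  D1: (12, -10, -2) + (1, 0, -1) = (13, -10, -3)
  D2: (12, -10, -2) + (0, 1, -1) = (12, -9, -3)
  D3: (12, -10, -2) + (-1, 1, 0) = (11, -9, -2)
  D4: (12, -10, -2) + (-1, 0, 1) = (11, -10, -1)
  D5: (12, -10, -2) + (0, -1, 1) = (12, -11, -1)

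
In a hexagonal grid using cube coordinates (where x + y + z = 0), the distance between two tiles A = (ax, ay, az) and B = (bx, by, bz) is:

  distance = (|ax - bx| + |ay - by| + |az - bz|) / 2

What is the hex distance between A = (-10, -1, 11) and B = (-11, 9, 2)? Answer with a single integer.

|ax - bx| = |-10 - (-11)| = 1
|ay - by| = |-1 - 9| = 10
|az - bz| = |11 - 2| = 9
distance = (1 + 10 + 9) / 2 = 20 / 2 = 10

Answer: 10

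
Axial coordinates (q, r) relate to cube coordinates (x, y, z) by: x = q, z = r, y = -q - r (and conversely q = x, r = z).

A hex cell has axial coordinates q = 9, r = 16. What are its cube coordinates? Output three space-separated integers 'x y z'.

x = q = 9
z = r = 16
y = -x - z = -(9) - (16) = -25

Answer: 9 -25 16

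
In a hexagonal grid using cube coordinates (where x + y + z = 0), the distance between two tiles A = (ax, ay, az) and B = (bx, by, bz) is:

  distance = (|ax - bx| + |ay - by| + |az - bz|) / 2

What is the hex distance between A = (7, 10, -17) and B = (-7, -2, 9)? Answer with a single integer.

Answer: 26

Derivation:
|ax - bx| = |7 - (-7)| = 14
|ay - by| = |10 - (-2)| = 12
|az - bz| = |-17 - 9| = 26
distance = (14 + 12 + 26) / 2 = 52 / 2 = 26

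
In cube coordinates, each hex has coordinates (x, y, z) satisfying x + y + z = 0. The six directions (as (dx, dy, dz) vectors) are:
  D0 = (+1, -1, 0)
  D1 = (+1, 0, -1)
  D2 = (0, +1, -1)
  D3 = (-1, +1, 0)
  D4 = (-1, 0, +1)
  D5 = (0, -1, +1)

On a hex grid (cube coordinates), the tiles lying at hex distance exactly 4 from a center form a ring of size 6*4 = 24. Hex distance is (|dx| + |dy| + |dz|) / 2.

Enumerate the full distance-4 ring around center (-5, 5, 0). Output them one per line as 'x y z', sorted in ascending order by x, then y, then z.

Answer: -9 5 4
-9 6 3
-9 7 2
-9 8 1
-9 9 0
-8 4 4
-8 9 -1
-7 3 4
-7 9 -2
-6 2 4
-6 9 -3
-5 1 4
-5 9 -4
-4 1 3
-4 8 -4
-3 1 2
-3 7 -4
-2 1 1
-2 6 -4
-1 1 0
-1 2 -1
-1 3 -2
-1 4 -3
-1 5 -4

Derivation:
Walk ring at distance 4 from (-5, 5, 0):
Start at center + D4*4 = (-9, 5, 4)
  hex 0: (-9, 5, 4)
  hex 1: (-8, 4, 4)
  hex 2: (-7, 3, 4)
  hex 3: (-6, 2, 4)
  hex 4: (-5, 1, 4)
  hex 5: (-4, 1, 3)
  hex 6: (-3, 1, 2)
  hex 7: (-2, 1, 1)
  hex 8: (-1, 1, 0)
  hex 9: (-1, 2, -1)
  hex 10: (-1, 3, -2)
  hex 11: (-1, 4, -3)
  hex 12: (-1, 5, -4)
  hex 13: (-2, 6, -4)
  hex 14: (-3, 7, -4)
  hex 15: (-4, 8, -4)
  hex 16: (-5, 9, -4)
  hex 17: (-6, 9, -3)
  hex 18: (-7, 9, -2)
  hex 19: (-8, 9, -1)
  hex 20: (-9, 9, 0)
  hex 21: (-9, 8, 1)
  hex 22: (-9, 7, 2)
  hex 23: (-9, 6, 3)
Sorted: 24 hexes.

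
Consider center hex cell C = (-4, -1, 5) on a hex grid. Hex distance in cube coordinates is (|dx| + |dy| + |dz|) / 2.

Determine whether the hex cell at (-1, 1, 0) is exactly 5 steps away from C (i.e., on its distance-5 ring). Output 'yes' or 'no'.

|px - cx| = |-1 - (-4)| = 3
|py - cy| = |1 - (-1)| = 2
|pz - cz| = |0 - 5| = 5
distance = (3+2+5)/2 = 10/2 = 5
radius = 5; distance == radius -> yes

Answer: yes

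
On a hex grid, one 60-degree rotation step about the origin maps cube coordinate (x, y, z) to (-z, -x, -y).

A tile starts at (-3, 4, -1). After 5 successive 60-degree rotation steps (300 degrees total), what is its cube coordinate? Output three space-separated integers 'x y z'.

Answer: -4 1 3

Derivation:
Start: (-3, 4, -1)
Step 1: (-3, 4, -1) -> (-(-1), -(-3), -(4)) = (1, 3, -4)
Step 2: (1, 3, -4) -> (-(-4), -(1), -(3)) = (4, -1, -3)
Step 3: (4, -1, -3) -> (-(-3), -(4), -(-1)) = (3, -4, 1)
Step 4: (3, -4, 1) -> (-(1), -(3), -(-4)) = (-1, -3, 4)
Step 5: (-1, -3, 4) -> (-(4), -(-1), -(-3)) = (-4, 1, 3)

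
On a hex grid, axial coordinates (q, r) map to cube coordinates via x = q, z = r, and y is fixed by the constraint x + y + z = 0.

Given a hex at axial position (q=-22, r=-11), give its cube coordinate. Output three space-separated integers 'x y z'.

x = q = -22
z = r = -11
y = -x - z = -(-22) - (-11) = 33

Answer: -22 33 -11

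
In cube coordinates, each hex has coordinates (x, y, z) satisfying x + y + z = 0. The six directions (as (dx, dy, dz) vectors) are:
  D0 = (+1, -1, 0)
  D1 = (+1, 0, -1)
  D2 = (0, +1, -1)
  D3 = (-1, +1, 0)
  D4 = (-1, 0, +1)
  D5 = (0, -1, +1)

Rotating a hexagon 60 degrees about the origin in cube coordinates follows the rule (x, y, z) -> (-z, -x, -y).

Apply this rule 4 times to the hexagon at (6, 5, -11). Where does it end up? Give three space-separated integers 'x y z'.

Start: (6, 5, -11)
Step 1: (6, 5, -11) -> (-(-11), -(6), -(5)) = (11, -6, -5)
Step 2: (11, -6, -5) -> (-(-5), -(11), -(-6)) = (5, -11, 6)
Step 3: (5, -11, 6) -> (-(6), -(5), -(-11)) = (-6, -5, 11)
Step 4: (-6, -5, 11) -> (-(11), -(-6), -(-5)) = (-11, 6, 5)

Answer: -11 6 5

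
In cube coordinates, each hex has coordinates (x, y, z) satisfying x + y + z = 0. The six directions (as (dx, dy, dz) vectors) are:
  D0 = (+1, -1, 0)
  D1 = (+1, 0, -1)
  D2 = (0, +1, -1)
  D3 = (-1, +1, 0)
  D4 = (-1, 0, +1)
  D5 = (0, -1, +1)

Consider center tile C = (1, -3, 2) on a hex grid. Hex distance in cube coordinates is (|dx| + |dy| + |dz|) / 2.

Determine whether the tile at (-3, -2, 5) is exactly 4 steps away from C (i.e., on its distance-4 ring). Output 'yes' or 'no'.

|px - cx| = |-3 - 1| = 4
|py - cy| = |-2 - (-3)| = 1
|pz - cz| = |5 - 2| = 3
distance = (4+1+3)/2 = 8/2 = 4
radius = 4; distance == radius -> yes

Answer: yes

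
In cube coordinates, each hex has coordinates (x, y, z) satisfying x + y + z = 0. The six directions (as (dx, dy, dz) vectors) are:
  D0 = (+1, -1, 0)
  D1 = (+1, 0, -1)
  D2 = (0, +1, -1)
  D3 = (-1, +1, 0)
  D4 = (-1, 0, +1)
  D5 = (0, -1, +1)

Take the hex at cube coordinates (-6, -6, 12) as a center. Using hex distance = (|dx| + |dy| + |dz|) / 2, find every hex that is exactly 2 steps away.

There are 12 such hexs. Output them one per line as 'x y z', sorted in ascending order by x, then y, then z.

Answer: -8 -6 14
-8 -5 13
-8 -4 12
-7 -7 14
-7 -4 11
-6 -8 14
-6 -4 10
-5 -8 13
-5 -5 10
-4 -8 12
-4 -7 11
-4 -6 10

Derivation:
Walk ring at distance 2 from (-6, -6, 12):
Start at center + D4*2 = (-8, -6, 14)
  hex 0: (-8, -6, 14)
  hex 1: (-7, -7, 14)
  hex 2: (-6, -8, 14)
  hex 3: (-5, -8, 13)
  hex 4: (-4, -8, 12)
  hex 5: (-4, -7, 11)
  hex 6: (-4, -6, 10)
  hex 7: (-5, -5, 10)
  hex 8: (-6, -4, 10)
  hex 9: (-7, -4, 11)
  hex 10: (-8, -4, 12)
  hex 11: (-8, -5, 13)
Sorted: 12 hexes.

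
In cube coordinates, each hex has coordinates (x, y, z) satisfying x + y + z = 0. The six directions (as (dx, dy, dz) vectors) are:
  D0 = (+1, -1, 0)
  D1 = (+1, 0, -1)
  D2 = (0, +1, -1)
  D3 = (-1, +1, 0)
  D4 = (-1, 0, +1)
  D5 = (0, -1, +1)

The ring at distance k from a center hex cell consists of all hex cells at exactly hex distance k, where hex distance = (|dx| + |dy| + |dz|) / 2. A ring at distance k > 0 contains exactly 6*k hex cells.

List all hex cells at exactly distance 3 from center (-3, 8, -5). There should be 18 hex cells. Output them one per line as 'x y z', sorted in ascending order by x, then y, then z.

Answer: -6 8 -2
-6 9 -3
-6 10 -4
-6 11 -5
-5 7 -2
-5 11 -6
-4 6 -2
-4 11 -7
-3 5 -2
-3 11 -8
-2 5 -3
-2 10 -8
-1 5 -4
-1 9 -8
0 5 -5
0 6 -6
0 7 -7
0 8 -8

Derivation:
Walk ring at distance 3 from (-3, 8, -5):
Start at center + D4*3 = (-6, 8, -2)
  hex 0: (-6, 8, -2)
  hex 1: (-5, 7, -2)
  hex 2: (-4, 6, -2)
  hex 3: (-3, 5, -2)
  hex 4: (-2, 5, -3)
  hex 5: (-1, 5, -4)
  hex 6: (0, 5, -5)
  hex 7: (0, 6, -6)
  hex 8: (0, 7, -7)
  hex 9: (0, 8, -8)
  hex 10: (-1, 9, -8)
  hex 11: (-2, 10, -8)
  hex 12: (-3, 11, -8)
  hex 13: (-4, 11, -7)
  hex 14: (-5, 11, -6)
  hex 15: (-6, 11, -5)
  hex 16: (-6, 10, -4)
  hex 17: (-6, 9, -3)
Sorted: 18 hexes.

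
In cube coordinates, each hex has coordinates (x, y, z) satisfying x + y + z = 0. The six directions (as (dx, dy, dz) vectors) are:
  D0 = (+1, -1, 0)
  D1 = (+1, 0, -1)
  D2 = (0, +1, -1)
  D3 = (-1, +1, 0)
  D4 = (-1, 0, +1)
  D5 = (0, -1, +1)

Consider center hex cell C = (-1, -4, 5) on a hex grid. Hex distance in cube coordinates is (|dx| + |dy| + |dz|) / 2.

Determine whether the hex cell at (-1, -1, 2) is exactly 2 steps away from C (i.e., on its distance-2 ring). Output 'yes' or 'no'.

Answer: no

Derivation:
|px - cx| = |-1 - (-1)| = 0
|py - cy| = |-1 - (-4)| = 3
|pz - cz| = |2 - 5| = 3
distance = (0+3+3)/2 = 6/2 = 3
radius = 2; distance != radius -> no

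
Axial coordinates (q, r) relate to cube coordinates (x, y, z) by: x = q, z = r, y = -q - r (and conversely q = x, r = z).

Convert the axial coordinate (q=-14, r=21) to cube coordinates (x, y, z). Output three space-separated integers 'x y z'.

Answer: -14 -7 21

Derivation:
x = q = -14
z = r = 21
y = -x - z = -(-14) - (21) = -7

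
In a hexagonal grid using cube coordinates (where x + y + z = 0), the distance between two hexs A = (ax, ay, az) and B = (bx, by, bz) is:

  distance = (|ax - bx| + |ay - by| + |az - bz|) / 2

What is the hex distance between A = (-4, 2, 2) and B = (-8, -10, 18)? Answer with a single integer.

Answer: 16

Derivation:
|ax - bx| = |-4 - (-8)| = 4
|ay - by| = |2 - (-10)| = 12
|az - bz| = |2 - 18| = 16
distance = (4 + 12 + 16) / 2 = 32 / 2 = 16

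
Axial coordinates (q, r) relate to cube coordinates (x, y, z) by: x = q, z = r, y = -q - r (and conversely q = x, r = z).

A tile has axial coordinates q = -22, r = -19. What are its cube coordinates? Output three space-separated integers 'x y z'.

x = q = -22
z = r = -19
y = -x - z = -(-22) - (-19) = 41

Answer: -22 41 -19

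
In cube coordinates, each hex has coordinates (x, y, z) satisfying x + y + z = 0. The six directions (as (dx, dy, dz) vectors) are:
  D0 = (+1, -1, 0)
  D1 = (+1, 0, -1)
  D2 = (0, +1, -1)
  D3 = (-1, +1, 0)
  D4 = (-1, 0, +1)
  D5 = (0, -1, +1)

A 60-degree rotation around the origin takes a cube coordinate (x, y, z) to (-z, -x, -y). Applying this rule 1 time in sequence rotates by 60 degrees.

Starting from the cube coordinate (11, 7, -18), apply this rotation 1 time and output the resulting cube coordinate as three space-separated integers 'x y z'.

Start: (11, 7, -18)
Step 1: (11, 7, -18) -> (-(-18), -(11), -(7)) = (18, -11, -7)

Answer: 18 -11 -7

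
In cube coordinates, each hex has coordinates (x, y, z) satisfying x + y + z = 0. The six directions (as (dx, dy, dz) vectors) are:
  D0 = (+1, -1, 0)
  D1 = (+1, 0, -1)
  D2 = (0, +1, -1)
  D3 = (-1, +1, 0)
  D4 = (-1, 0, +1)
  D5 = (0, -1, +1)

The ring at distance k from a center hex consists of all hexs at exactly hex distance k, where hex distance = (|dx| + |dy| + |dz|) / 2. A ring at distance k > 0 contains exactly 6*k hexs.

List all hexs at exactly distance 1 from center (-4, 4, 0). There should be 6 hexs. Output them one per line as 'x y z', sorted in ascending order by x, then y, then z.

Answer: -5 4 1
-5 5 0
-4 3 1
-4 5 -1
-3 3 0
-3 4 -1

Derivation:
Walk ring at distance 1 from (-4, 4, 0):
Start at center + D4*1 = (-5, 4, 1)
  hex 0: (-5, 4, 1)
  hex 1: (-4, 3, 1)
  hex 2: (-3, 3, 0)
  hex 3: (-3, 4, -1)
  hex 4: (-4, 5, -1)
  hex 5: (-5, 5, 0)
Sorted: 6 hexes.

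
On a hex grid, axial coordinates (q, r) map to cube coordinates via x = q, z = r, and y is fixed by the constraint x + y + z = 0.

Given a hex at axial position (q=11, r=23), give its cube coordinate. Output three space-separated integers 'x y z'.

Answer: 11 -34 23

Derivation:
x = q = 11
z = r = 23
y = -x - z = -(11) - (23) = -34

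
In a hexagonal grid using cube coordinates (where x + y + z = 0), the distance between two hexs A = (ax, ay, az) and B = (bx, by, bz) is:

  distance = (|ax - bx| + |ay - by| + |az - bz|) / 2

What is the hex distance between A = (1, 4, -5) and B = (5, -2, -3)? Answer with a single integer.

Answer: 6

Derivation:
|ax - bx| = |1 - 5| = 4
|ay - by| = |4 - (-2)| = 6
|az - bz| = |-5 - (-3)| = 2
distance = (4 + 6 + 2) / 2 = 12 / 2 = 6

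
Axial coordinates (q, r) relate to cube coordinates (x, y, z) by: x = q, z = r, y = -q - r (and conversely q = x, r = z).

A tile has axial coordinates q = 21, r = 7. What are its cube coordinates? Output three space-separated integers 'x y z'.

x = q = 21
z = r = 7
y = -x - z = -(21) - (7) = -28

Answer: 21 -28 7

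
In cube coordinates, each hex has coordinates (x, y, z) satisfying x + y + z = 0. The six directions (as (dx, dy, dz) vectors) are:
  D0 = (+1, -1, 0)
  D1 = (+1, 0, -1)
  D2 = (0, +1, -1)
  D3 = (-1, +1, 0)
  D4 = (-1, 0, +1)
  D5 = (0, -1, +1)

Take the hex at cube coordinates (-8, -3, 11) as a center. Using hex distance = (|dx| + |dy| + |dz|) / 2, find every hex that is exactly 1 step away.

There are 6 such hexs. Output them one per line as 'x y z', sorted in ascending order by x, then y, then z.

Answer: -9 -3 12
-9 -2 11
-8 -4 12
-8 -2 10
-7 -4 11
-7 -3 10

Derivation:
Walk ring at distance 1 from (-8, -3, 11):
Start at center + D4*1 = (-9, -3, 12)
  hex 0: (-9, -3, 12)
  hex 1: (-8, -4, 12)
  hex 2: (-7, -4, 11)
  hex 3: (-7, -3, 10)
  hex 4: (-8, -2, 10)
  hex 5: (-9, -2, 11)
Sorted: 6 hexes.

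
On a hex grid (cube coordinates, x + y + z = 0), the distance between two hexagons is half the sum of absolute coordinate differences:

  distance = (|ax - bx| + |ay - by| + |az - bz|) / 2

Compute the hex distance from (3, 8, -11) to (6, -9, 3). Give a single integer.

Answer: 17

Derivation:
|ax - bx| = |3 - 6| = 3
|ay - by| = |8 - (-9)| = 17
|az - bz| = |-11 - 3| = 14
distance = (3 + 17 + 14) / 2 = 34 / 2 = 17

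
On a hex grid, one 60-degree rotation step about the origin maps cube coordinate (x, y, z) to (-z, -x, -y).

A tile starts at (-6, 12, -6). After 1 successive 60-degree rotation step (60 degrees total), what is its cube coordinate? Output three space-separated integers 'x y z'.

Answer: 6 6 -12

Derivation:
Start: (-6, 12, -6)
Step 1: (-6, 12, -6) -> (-(-6), -(-6), -(12)) = (6, 6, -12)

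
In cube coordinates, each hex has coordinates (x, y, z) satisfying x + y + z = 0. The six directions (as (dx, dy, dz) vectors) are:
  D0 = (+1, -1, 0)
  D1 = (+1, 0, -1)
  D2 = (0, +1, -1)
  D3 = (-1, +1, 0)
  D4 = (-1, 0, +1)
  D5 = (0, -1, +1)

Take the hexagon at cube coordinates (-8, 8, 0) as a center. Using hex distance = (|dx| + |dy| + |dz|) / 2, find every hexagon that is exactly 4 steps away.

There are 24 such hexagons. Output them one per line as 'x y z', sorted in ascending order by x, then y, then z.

Answer: -12 8 4
-12 9 3
-12 10 2
-12 11 1
-12 12 0
-11 7 4
-11 12 -1
-10 6 4
-10 12 -2
-9 5 4
-9 12 -3
-8 4 4
-8 12 -4
-7 4 3
-7 11 -4
-6 4 2
-6 10 -4
-5 4 1
-5 9 -4
-4 4 0
-4 5 -1
-4 6 -2
-4 7 -3
-4 8 -4

Derivation:
Walk ring at distance 4 from (-8, 8, 0):
Start at center + D4*4 = (-12, 8, 4)
  hex 0: (-12, 8, 4)
  hex 1: (-11, 7, 4)
  hex 2: (-10, 6, 4)
  hex 3: (-9, 5, 4)
  hex 4: (-8, 4, 4)
  hex 5: (-7, 4, 3)
  hex 6: (-6, 4, 2)
  hex 7: (-5, 4, 1)
  hex 8: (-4, 4, 0)
  hex 9: (-4, 5, -1)
  hex 10: (-4, 6, -2)
  hex 11: (-4, 7, -3)
  hex 12: (-4, 8, -4)
  hex 13: (-5, 9, -4)
  hex 14: (-6, 10, -4)
  hex 15: (-7, 11, -4)
  hex 16: (-8, 12, -4)
  hex 17: (-9, 12, -3)
  hex 18: (-10, 12, -2)
  hex 19: (-11, 12, -1)
  hex 20: (-12, 12, 0)
  hex 21: (-12, 11, 1)
  hex 22: (-12, 10, 2)
  hex 23: (-12, 9, 3)
Sorted: 24 hexes.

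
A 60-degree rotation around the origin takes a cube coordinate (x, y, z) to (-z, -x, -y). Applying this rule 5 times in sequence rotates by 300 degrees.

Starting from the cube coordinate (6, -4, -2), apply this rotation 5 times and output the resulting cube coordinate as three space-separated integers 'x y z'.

Answer: 4 2 -6

Derivation:
Start: (6, -4, -2)
Step 1: (6, -4, -2) -> (-(-2), -(6), -(-4)) = (2, -6, 4)
Step 2: (2, -6, 4) -> (-(4), -(2), -(-6)) = (-4, -2, 6)
Step 3: (-4, -2, 6) -> (-(6), -(-4), -(-2)) = (-6, 4, 2)
Step 4: (-6, 4, 2) -> (-(2), -(-6), -(4)) = (-2, 6, -4)
Step 5: (-2, 6, -4) -> (-(-4), -(-2), -(6)) = (4, 2, -6)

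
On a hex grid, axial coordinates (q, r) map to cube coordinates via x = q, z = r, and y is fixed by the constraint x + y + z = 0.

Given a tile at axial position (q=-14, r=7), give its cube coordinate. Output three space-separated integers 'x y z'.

x = q = -14
z = r = 7
y = -x - z = -(-14) - (7) = 7

Answer: -14 7 7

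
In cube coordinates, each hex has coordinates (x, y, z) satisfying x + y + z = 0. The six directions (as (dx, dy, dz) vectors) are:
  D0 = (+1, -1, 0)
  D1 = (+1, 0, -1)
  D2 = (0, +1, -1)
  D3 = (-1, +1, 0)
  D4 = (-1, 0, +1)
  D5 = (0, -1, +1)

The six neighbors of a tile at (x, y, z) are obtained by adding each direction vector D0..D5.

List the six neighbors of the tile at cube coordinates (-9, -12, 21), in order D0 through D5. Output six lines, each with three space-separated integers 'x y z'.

Center: (-9, -12, 21). Add each direction:
  D0: (-9, -12, 21) + (1, -1, 0) = (-8, -13, 21)
  D1: (-9, -12, 21) + (1, 0, -1) = (-8, -12, 20)
  D2: (-9, -12, 21) + (0, 1, -1) = (-9, -11, 20)
  D3: (-9, -12, 21) + (-1, 1, 0) = (-10, -11, 21)
  D4: (-9, -12, 21) + (-1, 0, 1) = (-10, -12, 22)
  D5: (-9, -12, 21) + (0, -1, 1) = (-9, -13, 22)

Answer: -8 -13 21
-8 -12 20
-9 -11 20
-10 -11 21
-10 -12 22
-9 -13 22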